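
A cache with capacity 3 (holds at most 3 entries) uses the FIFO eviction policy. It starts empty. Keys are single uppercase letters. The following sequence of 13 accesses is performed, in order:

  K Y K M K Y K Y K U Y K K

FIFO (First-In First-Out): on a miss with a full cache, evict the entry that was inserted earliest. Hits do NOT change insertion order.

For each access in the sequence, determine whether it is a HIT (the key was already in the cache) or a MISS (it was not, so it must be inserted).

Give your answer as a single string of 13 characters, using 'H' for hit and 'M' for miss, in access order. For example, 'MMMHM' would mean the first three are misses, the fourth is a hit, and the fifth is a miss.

Answer: MMHMHHHHHMHMH

Derivation:
FIFO simulation (capacity=3):
  1. access K: MISS. Cache (old->new): [K]
  2. access Y: MISS. Cache (old->new): [K Y]
  3. access K: HIT. Cache (old->new): [K Y]
  4. access M: MISS. Cache (old->new): [K Y M]
  5. access K: HIT. Cache (old->new): [K Y M]
  6. access Y: HIT. Cache (old->new): [K Y M]
  7. access K: HIT. Cache (old->new): [K Y M]
  8. access Y: HIT. Cache (old->new): [K Y M]
  9. access K: HIT. Cache (old->new): [K Y M]
  10. access U: MISS, evict K. Cache (old->new): [Y M U]
  11. access Y: HIT. Cache (old->new): [Y M U]
  12. access K: MISS, evict Y. Cache (old->new): [M U K]
  13. access K: HIT. Cache (old->new): [M U K]
Total: 8 hits, 5 misses, 2 evictions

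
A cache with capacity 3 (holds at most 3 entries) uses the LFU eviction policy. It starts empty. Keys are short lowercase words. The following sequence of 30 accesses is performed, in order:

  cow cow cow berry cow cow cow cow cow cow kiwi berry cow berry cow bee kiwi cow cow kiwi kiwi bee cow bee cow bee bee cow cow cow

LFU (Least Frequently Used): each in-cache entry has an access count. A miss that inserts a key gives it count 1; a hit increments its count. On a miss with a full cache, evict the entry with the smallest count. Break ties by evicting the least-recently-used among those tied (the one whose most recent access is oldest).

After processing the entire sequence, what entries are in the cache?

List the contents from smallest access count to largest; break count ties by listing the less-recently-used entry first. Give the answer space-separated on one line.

LFU simulation (capacity=3):
  1. access cow: MISS. Cache: [cow(c=1)]
  2. access cow: HIT, count now 2. Cache: [cow(c=2)]
  3. access cow: HIT, count now 3. Cache: [cow(c=3)]
  4. access berry: MISS. Cache: [berry(c=1) cow(c=3)]
  5. access cow: HIT, count now 4. Cache: [berry(c=1) cow(c=4)]
  6. access cow: HIT, count now 5. Cache: [berry(c=1) cow(c=5)]
  7. access cow: HIT, count now 6. Cache: [berry(c=1) cow(c=6)]
  8. access cow: HIT, count now 7. Cache: [berry(c=1) cow(c=7)]
  9. access cow: HIT, count now 8. Cache: [berry(c=1) cow(c=8)]
  10. access cow: HIT, count now 9. Cache: [berry(c=1) cow(c=9)]
  11. access kiwi: MISS. Cache: [berry(c=1) kiwi(c=1) cow(c=9)]
  12. access berry: HIT, count now 2. Cache: [kiwi(c=1) berry(c=2) cow(c=9)]
  13. access cow: HIT, count now 10. Cache: [kiwi(c=1) berry(c=2) cow(c=10)]
  14. access berry: HIT, count now 3. Cache: [kiwi(c=1) berry(c=3) cow(c=10)]
  15. access cow: HIT, count now 11. Cache: [kiwi(c=1) berry(c=3) cow(c=11)]
  16. access bee: MISS, evict kiwi(c=1). Cache: [bee(c=1) berry(c=3) cow(c=11)]
  17. access kiwi: MISS, evict bee(c=1). Cache: [kiwi(c=1) berry(c=3) cow(c=11)]
  18. access cow: HIT, count now 12. Cache: [kiwi(c=1) berry(c=3) cow(c=12)]
  19. access cow: HIT, count now 13. Cache: [kiwi(c=1) berry(c=3) cow(c=13)]
  20. access kiwi: HIT, count now 2. Cache: [kiwi(c=2) berry(c=3) cow(c=13)]
  21. access kiwi: HIT, count now 3. Cache: [berry(c=3) kiwi(c=3) cow(c=13)]
  22. access bee: MISS, evict berry(c=3). Cache: [bee(c=1) kiwi(c=3) cow(c=13)]
  23. access cow: HIT, count now 14. Cache: [bee(c=1) kiwi(c=3) cow(c=14)]
  24. access bee: HIT, count now 2. Cache: [bee(c=2) kiwi(c=3) cow(c=14)]
  25. access cow: HIT, count now 15. Cache: [bee(c=2) kiwi(c=3) cow(c=15)]
  26. access bee: HIT, count now 3. Cache: [kiwi(c=3) bee(c=3) cow(c=15)]
  27. access bee: HIT, count now 4. Cache: [kiwi(c=3) bee(c=4) cow(c=15)]
  28. access cow: HIT, count now 16. Cache: [kiwi(c=3) bee(c=4) cow(c=16)]
  29. access cow: HIT, count now 17. Cache: [kiwi(c=3) bee(c=4) cow(c=17)]
  30. access cow: HIT, count now 18. Cache: [kiwi(c=3) bee(c=4) cow(c=18)]
Total: 24 hits, 6 misses, 3 evictions

Answer: kiwi bee cow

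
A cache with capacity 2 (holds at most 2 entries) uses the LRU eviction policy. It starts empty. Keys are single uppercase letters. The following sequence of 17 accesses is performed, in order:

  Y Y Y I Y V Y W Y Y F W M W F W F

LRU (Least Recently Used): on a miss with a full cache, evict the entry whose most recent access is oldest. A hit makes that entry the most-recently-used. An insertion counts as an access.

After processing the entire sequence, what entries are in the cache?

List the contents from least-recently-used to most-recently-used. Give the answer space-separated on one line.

LRU simulation (capacity=2):
  1. access Y: MISS. Cache (LRU->MRU): [Y]
  2. access Y: HIT. Cache (LRU->MRU): [Y]
  3. access Y: HIT. Cache (LRU->MRU): [Y]
  4. access I: MISS. Cache (LRU->MRU): [Y I]
  5. access Y: HIT. Cache (LRU->MRU): [I Y]
  6. access V: MISS, evict I. Cache (LRU->MRU): [Y V]
  7. access Y: HIT. Cache (LRU->MRU): [V Y]
  8. access W: MISS, evict V. Cache (LRU->MRU): [Y W]
  9. access Y: HIT. Cache (LRU->MRU): [W Y]
  10. access Y: HIT. Cache (LRU->MRU): [W Y]
  11. access F: MISS, evict W. Cache (LRU->MRU): [Y F]
  12. access W: MISS, evict Y. Cache (LRU->MRU): [F W]
  13. access M: MISS, evict F. Cache (LRU->MRU): [W M]
  14. access W: HIT. Cache (LRU->MRU): [M W]
  15. access F: MISS, evict M. Cache (LRU->MRU): [W F]
  16. access W: HIT. Cache (LRU->MRU): [F W]
  17. access F: HIT. Cache (LRU->MRU): [W F]
Total: 9 hits, 8 misses, 6 evictions

Answer: W F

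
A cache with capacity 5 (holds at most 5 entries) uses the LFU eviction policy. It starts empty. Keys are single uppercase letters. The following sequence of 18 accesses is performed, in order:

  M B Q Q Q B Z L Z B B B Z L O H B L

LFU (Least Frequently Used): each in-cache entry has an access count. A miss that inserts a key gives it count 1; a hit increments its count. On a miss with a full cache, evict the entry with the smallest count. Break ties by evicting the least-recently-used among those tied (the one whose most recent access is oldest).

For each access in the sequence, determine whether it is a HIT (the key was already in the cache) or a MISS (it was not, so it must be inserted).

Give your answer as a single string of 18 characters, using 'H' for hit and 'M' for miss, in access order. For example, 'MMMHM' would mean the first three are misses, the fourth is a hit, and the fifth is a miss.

LFU simulation (capacity=5):
  1. access M: MISS. Cache: [M(c=1)]
  2. access B: MISS. Cache: [M(c=1) B(c=1)]
  3. access Q: MISS. Cache: [M(c=1) B(c=1) Q(c=1)]
  4. access Q: HIT, count now 2. Cache: [M(c=1) B(c=1) Q(c=2)]
  5. access Q: HIT, count now 3. Cache: [M(c=1) B(c=1) Q(c=3)]
  6. access B: HIT, count now 2. Cache: [M(c=1) B(c=2) Q(c=3)]
  7. access Z: MISS. Cache: [M(c=1) Z(c=1) B(c=2) Q(c=3)]
  8. access L: MISS. Cache: [M(c=1) Z(c=1) L(c=1) B(c=2) Q(c=3)]
  9. access Z: HIT, count now 2. Cache: [M(c=1) L(c=1) B(c=2) Z(c=2) Q(c=3)]
  10. access B: HIT, count now 3. Cache: [M(c=1) L(c=1) Z(c=2) Q(c=3) B(c=3)]
  11. access B: HIT, count now 4. Cache: [M(c=1) L(c=1) Z(c=2) Q(c=3) B(c=4)]
  12. access B: HIT, count now 5. Cache: [M(c=1) L(c=1) Z(c=2) Q(c=3) B(c=5)]
  13. access Z: HIT, count now 3. Cache: [M(c=1) L(c=1) Q(c=3) Z(c=3) B(c=5)]
  14. access L: HIT, count now 2. Cache: [M(c=1) L(c=2) Q(c=3) Z(c=3) B(c=5)]
  15. access O: MISS, evict M(c=1). Cache: [O(c=1) L(c=2) Q(c=3) Z(c=3) B(c=5)]
  16. access H: MISS, evict O(c=1). Cache: [H(c=1) L(c=2) Q(c=3) Z(c=3) B(c=5)]
  17. access B: HIT, count now 6. Cache: [H(c=1) L(c=2) Q(c=3) Z(c=3) B(c=6)]
  18. access L: HIT, count now 3. Cache: [H(c=1) Q(c=3) Z(c=3) L(c=3) B(c=6)]
Total: 11 hits, 7 misses, 2 evictions

Answer: MMMHHHMMHHHHHHMMHH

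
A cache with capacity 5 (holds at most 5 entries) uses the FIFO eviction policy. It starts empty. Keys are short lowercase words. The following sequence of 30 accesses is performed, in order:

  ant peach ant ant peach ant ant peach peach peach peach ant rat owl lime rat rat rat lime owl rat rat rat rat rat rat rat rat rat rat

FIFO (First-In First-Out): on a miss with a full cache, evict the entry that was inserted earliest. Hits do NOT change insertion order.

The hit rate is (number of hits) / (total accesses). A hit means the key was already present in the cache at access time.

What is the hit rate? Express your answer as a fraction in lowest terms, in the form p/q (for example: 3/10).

Answer: 5/6

Derivation:
FIFO simulation (capacity=5):
  1. access ant: MISS. Cache (old->new): [ant]
  2. access peach: MISS. Cache (old->new): [ant peach]
  3. access ant: HIT. Cache (old->new): [ant peach]
  4. access ant: HIT. Cache (old->new): [ant peach]
  5. access peach: HIT. Cache (old->new): [ant peach]
  6. access ant: HIT. Cache (old->new): [ant peach]
  7. access ant: HIT. Cache (old->new): [ant peach]
  8. access peach: HIT. Cache (old->new): [ant peach]
  9. access peach: HIT. Cache (old->new): [ant peach]
  10. access peach: HIT. Cache (old->new): [ant peach]
  11. access peach: HIT. Cache (old->new): [ant peach]
  12. access ant: HIT. Cache (old->new): [ant peach]
  13. access rat: MISS. Cache (old->new): [ant peach rat]
  14. access owl: MISS. Cache (old->new): [ant peach rat owl]
  15. access lime: MISS. Cache (old->new): [ant peach rat owl lime]
  16. access rat: HIT. Cache (old->new): [ant peach rat owl lime]
  17. access rat: HIT. Cache (old->new): [ant peach rat owl lime]
  18. access rat: HIT. Cache (old->new): [ant peach rat owl lime]
  19. access lime: HIT. Cache (old->new): [ant peach rat owl lime]
  20. access owl: HIT. Cache (old->new): [ant peach rat owl lime]
  21. access rat: HIT. Cache (old->new): [ant peach rat owl lime]
  22. access rat: HIT. Cache (old->new): [ant peach rat owl lime]
  23. access rat: HIT. Cache (old->new): [ant peach rat owl lime]
  24. access rat: HIT. Cache (old->new): [ant peach rat owl lime]
  25. access rat: HIT. Cache (old->new): [ant peach rat owl lime]
  26. access rat: HIT. Cache (old->new): [ant peach rat owl lime]
  27. access rat: HIT. Cache (old->new): [ant peach rat owl lime]
  28. access rat: HIT. Cache (old->new): [ant peach rat owl lime]
  29. access rat: HIT. Cache (old->new): [ant peach rat owl lime]
  30. access rat: HIT. Cache (old->new): [ant peach rat owl lime]
Total: 25 hits, 5 misses, 0 evictions

Hit rate = 25/30 = 5/6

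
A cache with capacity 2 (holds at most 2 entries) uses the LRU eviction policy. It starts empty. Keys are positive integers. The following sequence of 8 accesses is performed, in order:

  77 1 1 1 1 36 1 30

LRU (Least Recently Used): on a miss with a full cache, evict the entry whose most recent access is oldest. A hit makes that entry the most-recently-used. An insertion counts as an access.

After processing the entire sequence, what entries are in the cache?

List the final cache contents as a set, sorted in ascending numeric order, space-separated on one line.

LRU simulation (capacity=2):
  1. access 77: MISS. Cache (LRU->MRU): [77]
  2. access 1: MISS. Cache (LRU->MRU): [77 1]
  3. access 1: HIT. Cache (LRU->MRU): [77 1]
  4. access 1: HIT. Cache (LRU->MRU): [77 1]
  5. access 1: HIT. Cache (LRU->MRU): [77 1]
  6. access 36: MISS, evict 77. Cache (LRU->MRU): [1 36]
  7. access 1: HIT. Cache (LRU->MRU): [36 1]
  8. access 30: MISS, evict 36. Cache (LRU->MRU): [1 30]
Total: 4 hits, 4 misses, 2 evictions

Answer: 1 30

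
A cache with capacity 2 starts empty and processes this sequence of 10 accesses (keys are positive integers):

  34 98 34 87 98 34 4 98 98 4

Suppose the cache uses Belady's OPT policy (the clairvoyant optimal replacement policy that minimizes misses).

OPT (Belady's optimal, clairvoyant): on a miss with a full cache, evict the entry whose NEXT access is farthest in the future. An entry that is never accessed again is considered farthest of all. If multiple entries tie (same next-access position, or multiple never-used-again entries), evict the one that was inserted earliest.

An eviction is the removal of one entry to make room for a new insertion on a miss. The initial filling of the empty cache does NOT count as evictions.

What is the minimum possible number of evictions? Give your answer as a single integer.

Answer: 3

Derivation:
OPT (Belady) simulation (capacity=2):
  1. access 34: MISS. Cache: [34]
  2. access 98: MISS. Cache: [34 98]
  3. access 34: HIT. Next use of 34: step 6. Cache: [34 98]
  4. access 87: MISS, evict 34 (next use: step 6). Cache: [98 87]
  5. access 98: HIT. Next use of 98: step 8. Cache: [98 87]
  6. access 34: MISS, evict 87 (next use: never). Cache: [98 34]
  7. access 4: MISS, evict 34 (next use: never). Cache: [98 4]
  8. access 98: HIT. Next use of 98: step 9. Cache: [98 4]
  9. access 98: HIT. Next use of 98: never. Cache: [98 4]
  10. access 4: HIT. Next use of 4: never. Cache: [98 4]
Total: 5 hits, 5 misses, 3 evictions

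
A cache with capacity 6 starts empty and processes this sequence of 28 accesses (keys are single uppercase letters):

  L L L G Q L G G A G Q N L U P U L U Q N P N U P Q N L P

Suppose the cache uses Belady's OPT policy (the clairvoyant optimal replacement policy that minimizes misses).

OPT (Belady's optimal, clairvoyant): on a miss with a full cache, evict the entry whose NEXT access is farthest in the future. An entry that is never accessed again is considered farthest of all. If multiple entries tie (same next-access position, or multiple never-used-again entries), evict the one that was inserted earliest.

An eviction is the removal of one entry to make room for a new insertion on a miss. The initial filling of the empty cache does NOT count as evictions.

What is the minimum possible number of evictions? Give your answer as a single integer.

OPT (Belady) simulation (capacity=6):
  1. access L: MISS. Cache: [L]
  2. access L: HIT. Next use of L: step 3. Cache: [L]
  3. access L: HIT. Next use of L: step 6. Cache: [L]
  4. access G: MISS. Cache: [L G]
  5. access Q: MISS. Cache: [L G Q]
  6. access L: HIT. Next use of L: step 13. Cache: [L G Q]
  7. access G: HIT. Next use of G: step 8. Cache: [L G Q]
  8. access G: HIT. Next use of G: step 10. Cache: [L G Q]
  9. access A: MISS. Cache: [L G Q A]
  10. access G: HIT. Next use of G: never. Cache: [L G Q A]
  11. access Q: HIT. Next use of Q: step 19. Cache: [L G Q A]
  12. access N: MISS. Cache: [L G Q A N]
  13. access L: HIT. Next use of L: step 17. Cache: [L G Q A N]
  14. access U: MISS. Cache: [L G Q A N U]
  15. access P: MISS, evict G (next use: never). Cache: [L Q A N U P]
  16. access U: HIT. Next use of U: step 18. Cache: [L Q A N U P]
  17. access L: HIT. Next use of L: step 27. Cache: [L Q A N U P]
  18. access U: HIT. Next use of U: step 23. Cache: [L Q A N U P]
  19. access Q: HIT. Next use of Q: step 25. Cache: [L Q A N U P]
  20. access N: HIT. Next use of N: step 22. Cache: [L Q A N U P]
  21. access P: HIT. Next use of P: step 24. Cache: [L Q A N U P]
  22. access N: HIT. Next use of N: step 26. Cache: [L Q A N U P]
  23. access U: HIT. Next use of U: never. Cache: [L Q A N U P]
  24. access P: HIT. Next use of P: step 28. Cache: [L Q A N U P]
  25. access Q: HIT. Next use of Q: never. Cache: [L Q A N U P]
  26. access N: HIT. Next use of N: never. Cache: [L Q A N U P]
  27. access L: HIT. Next use of L: never. Cache: [L Q A N U P]
  28. access P: HIT. Next use of P: never. Cache: [L Q A N U P]
Total: 21 hits, 7 misses, 1 evictions

Answer: 1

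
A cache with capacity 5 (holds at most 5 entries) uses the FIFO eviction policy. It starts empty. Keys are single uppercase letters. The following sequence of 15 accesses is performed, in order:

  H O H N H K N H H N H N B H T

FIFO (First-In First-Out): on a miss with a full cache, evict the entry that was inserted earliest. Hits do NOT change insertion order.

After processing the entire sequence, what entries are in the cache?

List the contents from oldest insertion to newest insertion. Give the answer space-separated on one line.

Answer: O N K B T

Derivation:
FIFO simulation (capacity=5):
  1. access H: MISS. Cache (old->new): [H]
  2. access O: MISS. Cache (old->new): [H O]
  3. access H: HIT. Cache (old->new): [H O]
  4. access N: MISS. Cache (old->new): [H O N]
  5. access H: HIT. Cache (old->new): [H O N]
  6. access K: MISS. Cache (old->new): [H O N K]
  7. access N: HIT. Cache (old->new): [H O N K]
  8. access H: HIT. Cache (old->new): [H O N K]
  9. access H: HIT. Cache (old->new): [H O N K]
  10. access N: HIT. Cache (old->new): [H O N K]
  11. access H: HIT. Cache (old->new): [H O N K]
  12. access N: HIT. Cache (old->new): [H O N K]
  13. access B: MISS. Cache (old->new): [H O N K B]
  14. access H: HIT. Cache (old->new): [H O N K B]
  15. access T: MISS, evict H. Cache (old->new): [O N K B T]
Total: 9 hits, 6 misses, 1 evictions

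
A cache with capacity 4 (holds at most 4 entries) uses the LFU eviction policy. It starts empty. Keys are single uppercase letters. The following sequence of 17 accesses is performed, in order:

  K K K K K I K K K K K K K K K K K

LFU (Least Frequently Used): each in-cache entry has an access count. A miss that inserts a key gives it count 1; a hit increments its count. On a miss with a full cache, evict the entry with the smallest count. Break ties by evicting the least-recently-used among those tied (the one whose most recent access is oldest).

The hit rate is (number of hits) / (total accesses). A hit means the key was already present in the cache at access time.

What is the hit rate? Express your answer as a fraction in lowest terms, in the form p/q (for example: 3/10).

Answer: 15/17

Derivation:
LFU simulation (capacity=4):
  1. access K: MISS. Cache: [K(c=1)]
  2. access K: HIT, count now 2. Cache: [K(c=2)]
  3. access K: HIT, count now 3. Cache: [K(c=3)]
  4. access K: HIT, count now 4. Cache: [K(c=4)]
  5. access K: HIT, count now 5. Cache: [K(c=5)]
  6. access I: MISS. Cache: [I(c=1) K(c=5)]
  7. access K: HIT, count now 6. Cache: [I(c=1) K(c=6)]
  8. access K: HIT, count now 7. Cache: [I(c=1) K(c=7)]
  9. access K: HIT, count now 8. Cache: [I(c=1) K(c=8)]
  10. access K: HIT, count now 9. Cache: [I(c=1) K(c=9)]
  11. access K: HIT, count now 10. Cache: [I(c=1) K(c=10)]
  12. access K: HIT, count now 11. Cache: [I(c=1) K(c=11)]
  13. access K: HIT, count now 12. Cache: [I(c=1) K(c=12)]
  14. access K: HIT, count now 13. Cache: [I(c=1) K(c=13)]
  15. access K: HIT, count now 14. Cache: [I(c=1) K(c=14)]
  16. access K: HIT, count now 15. Cache: [I(c=1) K(c=15)]
  17. access K: HIT, count now 16. Cache: [I(c=1) K(c=16)]
Total: 15 hits, 2 misses, 0 evictions

Hit rate = 15/17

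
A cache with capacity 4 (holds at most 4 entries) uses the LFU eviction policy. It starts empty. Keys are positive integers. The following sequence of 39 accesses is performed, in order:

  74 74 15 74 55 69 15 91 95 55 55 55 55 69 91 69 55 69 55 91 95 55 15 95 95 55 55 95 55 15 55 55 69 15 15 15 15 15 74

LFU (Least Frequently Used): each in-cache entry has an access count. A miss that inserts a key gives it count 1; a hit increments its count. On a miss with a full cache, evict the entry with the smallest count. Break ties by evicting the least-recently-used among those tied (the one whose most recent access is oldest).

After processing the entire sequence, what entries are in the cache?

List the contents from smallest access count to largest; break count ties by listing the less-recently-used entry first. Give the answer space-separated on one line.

LFU simulation (capacity=4):
  1. access 74: MISS. Cache: [74(c=1)]
  2. access 74: HIT, count now 2. Cache: [74(c=2)]
  3. access 15: MISS. Cache: [15(c=1) 74(c=2)]
  4. access 74: HIT, count now 3. Cache: [15(c=1) 74(c=3)]
  5. access 55: MISS. Cache: [15(c=1) 55(c=1) 74(c=3)]
  6. access 69: MISS. Cache: [15(c=1) 55(c=1) 69(c=1) 74(c=3)]
  7. access 15: HIT, count now 2. Cache: [55(c=1) 69(c=1) 15(c=2) 74(c=3)]
  8. access 91: MISS, evict 55(c=1). Cache: [69(c=1) 91(c=1) 15(c=2) 74(c=3)]
  9. access 95: MISS, evict 69(c=1). Cache: [91(c=1) 95(c=1) 15(c=2) 74(c=3)]
  10. access 55: MISS, evict 91(c=1). Cache: [95(c=1) 55(c=1) 15(c=2) 74(c=3)]
  11. access 55: HIT, count now 2. Cache: [95(c=1) 15(c=2) 55(c=2) 74(c=3)]
  12. access 55: HIT, count now 3. Cache: [95(c=1) 15(c=2) 74(c=3) 55(c=3)]
  13. access 55: HIT, count now 4. Cache: [95(c=1) 15(c=2) 74(c=3) 55(c=4)]
  14. access 69: MISS, evict 95(c=1). Cache: [69(c=1) 15(c=2) 74(c=3) 55(c=4)]
  15. access 91: MISS, evict 69(c=1). Cache: [91(c=1) 15(c=2) 74(c=3) 55(c=4)]
  16. access 69: MISS, evict 91(c=1). Cache: [69(c=1) 15(c=2) 74(c=3) 55(c=4)]
  17. access 55: HIT, count now 5. Cache: [69(c=1) 15(c=2) 74(c=3) 55(c=5)]
  18. access 69: HIT, count now 2. Cache: [15(c=2) 69(c=2) 74(c=3) 55(c=5)]
  19. access 55: HIT, count now 6. Cache: [15(c=2) 69(c=2) 74(c=3) 55(c=6)]
  20. access 91: MISS, evict 15(c=2). Cache: [91(c=1) 69(c=2) 74(c=3) 55(c=6)]
  21. access 95: MISS, evict 91(c=1). Cache: [95(c=1) 69(c=2) 74(c=3) 55(c=6)]
  22. access 55: HIT, count now 7. Cache: [95(c=1) 69(c=2) 74(c=3) 55(c=7)]
  23. access 15: MISS, evict 95(c=1). Cache: [15(c=1) 69(c=2) 74(c=3) 55(c=7)]
  24. access 95: MISS, evict 15(c=1). Cache: [95(c=1) 69(c=2) 74(c=3) 55(c=7)]
  25. access 95: HIT, count now 2. Cache: [69(c=2) 95(c=2) 74(c=3) 55(c=7)]
  26. access 55: HIT, count now 8. Cache: [69(c=2) 95(c=2) 74(c=3) 55(c=8)]
  27. access 55: HIT, count now 9. Cache: [69(c=2) 95(c=2) 74(c=3) 55(c=9)]
  28. access 95: HIT, count now 3. Cache: [69(c=2) 74(c=3) 95(c=3) 55(c=9)]
  29. access 55: HIT, count now 10. Cache: [69(c=2) 74(c=3) 95(c=3) 55(c=10)]
  30. access 15: MISS, evict 69(c=2). Cache: [15(c=1) 74(c=3) 95(c=3) 55(c=10)]
  31. access 55: HIT, count now 11. Cache: [15(c=1) 74(c=3) 95(c=3) 55(c=11)]
  32. access 55: HIT, count now 12. Cache: [15(c=1) 74(c=3) 95(c=3) 55(c=12)]
  33. access 69: MISS, evict 15(c=1). Cache: [69(c=1) 74(c=3) 95(c=3) 55(c=12)]
  34. access 15: MISS, evict 69(c=1). Cache: [15(c=1) 74(c=3) 95(c=3) 55(c=12)]
  35. access 15: HIT, count now 2. Cache: [15(c=2) 74(c=3) 95(c=3) 55(c=12)]
  36. access 15: HIT, count now 3. Cache: [74(c=3) 95(c=3) 15(c=3) 55(c=12)]
  37. access 15: HIT, count now 4. Cache: [74(c=3) 95(c=3) 15(c=4) 55(c=12)]
  38. access 15: HIT, count now 5. Cache: [74(c=3) 95(c=3) 15(c=5) 55(c=12)]
  39. access 74: HIT, count now 4. Cache: [95(c=3) 74(c=4) 15(c=5) 55(c=12)]
Total: 22 hits, 17 misses, 13 evictions

Answer: 95 74 15 55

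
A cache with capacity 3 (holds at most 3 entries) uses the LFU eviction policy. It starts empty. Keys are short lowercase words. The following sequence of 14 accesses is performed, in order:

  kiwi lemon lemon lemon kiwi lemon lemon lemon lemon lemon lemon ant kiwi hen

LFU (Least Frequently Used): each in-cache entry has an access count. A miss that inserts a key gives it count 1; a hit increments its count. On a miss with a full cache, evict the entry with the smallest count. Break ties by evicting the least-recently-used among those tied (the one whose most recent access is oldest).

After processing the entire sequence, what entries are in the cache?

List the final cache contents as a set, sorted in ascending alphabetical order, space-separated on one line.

LFU simulation (capacity=3):
  1. access kiwi: MISS. Cache: [kiwi(c=1)]
  2. access lemon: MISS. Cache: [kiwi(c=1) lemon(c=1)]
  3. access lemon: HIT, count now 2. Cache: [kiwi(c=1) lemon(c=2)]
  4. access lemon: HIT, count now 3. Cache: [kiwi(c=1) lemon(c=3)]
  5. access kiwi: HIT, count now 2. Cache: [kiwi(c=2) lemon(c=3)]
  6. access lemon: HIT, count now 4. Cache: [kiwi(c=2) lemon(c=4)]
  7. access lemon: HIT, count now 5. Cache: [kiwi(c=2) lemon(c=5)]
  8. access lemon: HIT, count now 6. Cache: [kiwi(c=2) lemon(c=6)]
  9. access lemon: HIT, count now 7. Cache: [kiwi(c=2) lemon(c=7)]
  10. access lemon: HIT, count now 8. Cache: [kiwi(c=2) lemon(c=8)]
  11. access lemon: HIT, count now 9. Cache: [kiwi(c=2) lemon(c=9)]
  12. access ant: MISS. Cache: [ant(c=1) kiwi(c=2) lemon(c=9)]
  13. access kiwi: HIT, count now 3. Cache: [ant(c=1) kiwi(c=3) lemon(c=9)]
  14. access hen: MISS, evict ant(c=1). Cache: [hen(c=1) kiwi(c=3) lemon(c=9)]
Total: 10 hits, 4 misses, 1 evictions

Answer: hen kiwi lemon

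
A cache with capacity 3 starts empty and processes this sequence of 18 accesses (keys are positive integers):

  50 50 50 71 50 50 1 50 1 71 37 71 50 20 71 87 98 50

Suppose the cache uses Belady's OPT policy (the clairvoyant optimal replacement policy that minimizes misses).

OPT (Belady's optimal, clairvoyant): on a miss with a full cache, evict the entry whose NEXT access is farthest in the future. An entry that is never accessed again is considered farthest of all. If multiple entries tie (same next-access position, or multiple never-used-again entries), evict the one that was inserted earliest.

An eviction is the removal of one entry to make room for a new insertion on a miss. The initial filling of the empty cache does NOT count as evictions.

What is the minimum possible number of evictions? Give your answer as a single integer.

Answer: 4

Derivation:
OPT (Belady) simulation (capacity=3):
  1. access 50: MISS. Cache: [50]
  2. access 50: HIT. Next use of 50: step 3. Cache: [50]
  3. access 50: HIT. Next use of 50: step 5. Cache: [50]
  4. access 71: MISS. Cache: [50 71]
  5. access 50: HIT. Next use of 50: step 6. Cache: [50 71]
  6. access 50: HIT. Next use of 50: step 8. Cache: [50 71]
  7. access 1: MISS. Cache: [50 71 1]
  8. access 50: HIT. Next use of 50: step 13. Cache: [50 71 1]
  9. access 1: HIT. Next use of 1: never. Cache: [50 71 1]
  10. access 71: HIT. Next use of 71: step 12. Cache: [50 71 1]
  11. access 37: MISS, evict 1 (next use: never). Cache: [50 71 37]
  12. access 71: HIT. Next use of 71: step 15. Cache: [50 71 37]
  13. access 50: HIT. Next use of 50: step 18. Cache: [50 71 37]
  14. access 20: MISS, evict 37 (next use: never). Cache: [50 71 20]
  15. access 71: HIT. Next use of 71: never. Cache: [50 71 20]
  16. access 87: MISS, evict 71 (next use: never). Cache: [50 20 87]
  17. access 98: MISS, evict 20 (next use: never). Cache: [50 87 98]
  18. access 50: HIT. Next use of 50: never. Cache: [50 87 98]
Total: 11 hits, 7 misses, 4 evictions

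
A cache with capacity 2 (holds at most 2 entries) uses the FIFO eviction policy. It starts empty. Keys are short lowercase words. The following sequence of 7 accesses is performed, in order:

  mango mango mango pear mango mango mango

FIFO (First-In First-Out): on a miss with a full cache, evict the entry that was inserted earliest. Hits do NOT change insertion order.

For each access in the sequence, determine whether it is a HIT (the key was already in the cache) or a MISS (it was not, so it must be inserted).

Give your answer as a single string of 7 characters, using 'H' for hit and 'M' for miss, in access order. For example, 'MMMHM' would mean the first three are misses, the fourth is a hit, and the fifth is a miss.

Answer: MHHMHHH

Derivation:
FIFO simulation (capacity=2):
  1. access mango: MISS. Cache (old->new): [mango]
  2. access mango: HIT. Cache (old->new): [mango]
  3. access mango: HIT. Cache (old->new): [mango]
  4. access pear: MISS. Cache (old->new): [mango pear]
  5. access mango: HIT. Cache (old->new): [mango pear]
  6. access mango: HIT. Cache (old->new): [mango pear]
  7. access mango: HIT. Cache (old->new): [mango pear]
Total: 5 hits, 2 misses, 0 evictions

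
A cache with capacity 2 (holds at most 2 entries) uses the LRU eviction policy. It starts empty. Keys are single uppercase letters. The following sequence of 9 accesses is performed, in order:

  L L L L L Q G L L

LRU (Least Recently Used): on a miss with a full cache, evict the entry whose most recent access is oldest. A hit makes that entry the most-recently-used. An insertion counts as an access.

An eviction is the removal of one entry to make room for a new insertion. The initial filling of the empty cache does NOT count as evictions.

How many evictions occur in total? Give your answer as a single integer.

LRU simulation (capacity=2):
  1. access L: MISS. Cache (LRU->MRU): [L]
  2. access L: HIT. Cache (LRU->MRU): [L]
  3. access L: HIT. Cache (LRU->MRU): [L]
  4. access L: HIT. Cache (LRU->MRU): [L]
  5. access L: HIT. Cache (LRU->MRU): [L]
  6. access Q: MISS. Cache (LRU->MRU): [L Q]
  7. access G: MISS, evict L. Cache (LRU->MRU): [Q G]
  8. access L: MISS, evict Q. Cache (LRU->MRU): [G L]
  9. access L: HIT. Cache (LRU->MRU): [G L]
Total: 5 hits, 4 misses, 2 evictions

Answer: 2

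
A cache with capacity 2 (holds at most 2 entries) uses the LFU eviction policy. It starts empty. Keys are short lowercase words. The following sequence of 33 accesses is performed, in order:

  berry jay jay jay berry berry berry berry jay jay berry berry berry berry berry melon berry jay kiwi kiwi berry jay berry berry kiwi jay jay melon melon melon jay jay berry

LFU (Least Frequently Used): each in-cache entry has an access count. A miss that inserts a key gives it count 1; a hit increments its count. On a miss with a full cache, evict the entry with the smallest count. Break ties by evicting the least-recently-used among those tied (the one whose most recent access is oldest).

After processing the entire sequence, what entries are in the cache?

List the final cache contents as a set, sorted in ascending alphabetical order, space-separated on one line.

LFU simulation (capacity=2):
  1. access berry: MISS. Cache: [berry(c=1)]
  2. access jay: MISS. Cache: [berry(c=1) jay(c=1)]
  3. access jay: HIT, count now 2. Cache: [berry(c=1) jay(c=2)]
  4. access jay: HIT, count now 3. Cache: [berry(c=1) jay(c=3)]
  5. access berry: HIT, count now 2. Cache: [berry(c=2) jay(c=3)]
  6. access berry: HIT, count now 3. Cache: [jay(c=3) berry(c=3)]
  7. access berry: HIT, count now 4. Cache: [jay(c=3) berry(c=4)]
  8. access berry: HIT, count now 5. Cache: [jay(c=3) berry(c=5)]
  9. access jay: HIT, count now 4. Cache: [jay(c=4) berry(c=5)]
  10. access jay: HIT, count now 5. Cache: [berry(c=5) jay(c=5)]
  11. access berry: HIT, count now 6. Cache: [jay(c=5) berry(c=6)]
  12. access berry: HIT, count now 7. Cache: [jay(c=5) berry(c=7)]
  13. access berry: HIT, count now 8. Cache: [jay(c=5) berry(c=8)]
  14. access berry: HIT, count now 9. Cache: [jay(c=5) berry(c=9)]
  15. access berry: HIT, count now 10. Cache: [jay(c=5) berry(c=10)]
  16. access melon: MISS, evict jay(c=5). Cache: [melon(c=1) berry(c=10)]
  17. access berry: HIT, count now 11. Cache: [melon(c=1) berry(c=11)]
  18. access jay: MISS, evict melon(c=1). Cache: [jay(c=1) berry(c=11)]
  19. access kiwi: MISS, evict jay(c=1). Cache: [kiwi(c=1) berry(c=11)]
  20. access kiwi: HIT, count now 2. Cache: [kiwi(c=2) berry(c=11)]
  21. access berry: HIT, count now 12. Cache: [kiwi(c=2) berry(c=12)]
  22. access jay: MISS, evict kiwi(c=2). Cache: [jay(c=1) berry(c=12)]
  23. access berry: HIT, count now 13. Cache: [jay(c=1) berry(c=13)]
  24. access berry: HIT, count now 14. Cache: [jay(c=1) berry(c=14)]
  25. access kiwi: MISS, evict jay(c=1). Cache: [kiwi(c=1) berry(c=14)]
  26. access jay: MISS, evict kiwi(c=1). Cache: [jay(c=1) berry(c=14)]
  27. access jay: HIT, count now 2. Cache: [jay(c=2) berry(c=14)]
  28. access melon: MISS, evict jay(c=2). Cache: [melon(c=1) berry(c=14)]
  29. access melon: HIT, count now 2. Cache: [melon(c=2) berry(c=14)]
  30. access melon: HIT, count now 3. Cache: [melon(c=3) berry(c=14)]
  31. access jay: MISS, evict melon(c=3). Cache: [jay(c=1) berry(c=14)]
  32. access jay: HIT, count now 2. Cache: [jay(c=2) berry(c=14)]
  33. access berry: HIT, count now 15. Cache: [jay(c=2) berry(c=15)]
Total: 23 hits, 10 misses, 8 evictions

Answer: berry jay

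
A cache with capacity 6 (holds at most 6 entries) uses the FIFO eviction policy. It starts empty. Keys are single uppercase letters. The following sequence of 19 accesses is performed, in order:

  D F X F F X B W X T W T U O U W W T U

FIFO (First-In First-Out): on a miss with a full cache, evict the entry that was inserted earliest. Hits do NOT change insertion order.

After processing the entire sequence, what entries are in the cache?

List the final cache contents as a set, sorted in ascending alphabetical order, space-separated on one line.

FIFO simulation (capacity=6):
  1. access D: MISS. Cache (old->new): [D]
  2. access F: MISS. Cache (old->new): [D F]
  3. access X: MISS. Cache (old->new): [D F X]
  4. access F: HIT. Cache (old->new): [D F X]
  5. access F: HIT. Cache (old->new): [D F X]
  6. access X: HIT. Cache (old->new): [D F X]
  7. access B: MISS. Cache (old->new): [D F X B]
  8. access W: MISS. Cache (old->new): [D F X B W]
  9. access X: HIT. Cache (old->new): [D F X B W]
  10. access T: MISS. Cache (old->new): [D F X B W T]
  11. access W: HIT. Cache (old->new): [D F X B W T]
  12. access T: HIT. Cache (old->new): [D F X B W T]
  13. access U: MISS, evict D. Cache (old->new): [F X B W T U]
  14. access O: MISS, evict F. Cache (old->new): [X B W T U O]
  15. access U: HIT. Cache (old->new): [X B W T U O]
  16. access W: HIT. Cache (old->new): [X B W T U O]
  17. access W: HIT. Cache (old->new): [X B W T U O]
  18. access T: HIT. Cache (old->new): [X B W T U O]
  19. access U: HIT. Cache (old->new): [X B W T U O]
Total: 11 hits, 8 misses, 2 evictions

Answer: B O T U W X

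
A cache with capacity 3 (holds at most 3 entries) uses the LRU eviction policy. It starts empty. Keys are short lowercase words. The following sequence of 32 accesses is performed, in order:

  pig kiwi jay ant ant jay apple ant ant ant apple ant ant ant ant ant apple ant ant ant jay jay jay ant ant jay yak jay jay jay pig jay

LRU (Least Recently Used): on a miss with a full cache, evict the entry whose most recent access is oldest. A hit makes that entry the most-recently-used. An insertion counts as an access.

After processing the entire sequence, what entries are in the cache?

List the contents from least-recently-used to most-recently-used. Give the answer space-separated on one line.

LRU simulation (capacity=3):
  1. access pig: MISS. Cache (LRU->MRU): [pig]
  2. access kiwi: MISS. Cache (LRU->MRU): [pig kiwi]
  3. access jay: MISS. Cache (LRU->MRU): [pig kiwi jay]
  4. access ant: MISS, evict pig. Cache (LRU->MRU): [kiwi jay ant]
  5. access ant: HIT. Cache (LRU->MRU): [kiwi jay ant]
  6. access jay: HIT. Cache (LRU->MRU): [kiwi ant jay]
  7. access apple: MISS, evict kiwi. Cache (LRU->MRU): [ant jay apple]
  8. access ant: HIT. Cache (LRU->MRU): [jay apple ant]
  9. access ant: HIT. Cache (LRU->MRU): [jay apple ant]
  10. access ant: HIT. Cache (LRU->MRU): [jay apple ant]
  11. access apple: HIT. Cache (LRU->MRU): [jay ant apple]
  12. access ant: HIT. Cache (LRU->MRU): [jay apple ant]
  13. access ant: HIT. Cache (LRU->MRU): [jay apple ant]
  14. access ant: HIT. Cache (LRU->MRU): [jay apple ant]
  15. access ant: HIT. Cache (LRU->MRU): [jay apple ant]
  16. access ant: HIT. Cache (LRU->MRU): [jay apple ant]
  17. access apple: HIT. Cache (LRU->MRU): [jay ant apple]
  18. access ant: HIT. Cache (LRU->MRU): [jay apple ant]
  19. access ant: HIT. Cache (LRU->MRU): [jay apple ant]
  20. access ant: HIT. Cache (LRU->MRU): [jay apple ant]
  21. access jay: HIT. Cache (LRU->MRU): [apple ant jay]
  22. access jay: HIT. Cache (LRU->MRU): [apple ant jay]
  23. access jay: HIT. Cache (LRU->MRU): [apple ant jay]
  24. access ant: HIT. Cache (LRU->MRU): [apple jay ant]
  25. access ant: HIT. Cache (LRU->MRU): [apple jay ant]
  26. access jay: HIT. Cache (LRU->MRU): [apple ant jay]
  27. access yak: MISS, evict apple. Cache (LRU->MRU): [ant jay yak]
  28. access jay: HIT. Cache (LRU->MRU): [ant yak jay]
  29. access jay: HIT. Cache (LRU->MRU): [ant yak jay]
  30. access jay: HIT. Cache (LRU->MRU): [ant yak jay]
  31. access pig: MISS, evict ant. Cache (LRU->MRU): [yak jay pig]
  32. access jay: HIT. Cache (LRU->MRU): [yak pig jay]
Total: 25 hits, 7 misses, 4 evictions

Answer: yak pig jay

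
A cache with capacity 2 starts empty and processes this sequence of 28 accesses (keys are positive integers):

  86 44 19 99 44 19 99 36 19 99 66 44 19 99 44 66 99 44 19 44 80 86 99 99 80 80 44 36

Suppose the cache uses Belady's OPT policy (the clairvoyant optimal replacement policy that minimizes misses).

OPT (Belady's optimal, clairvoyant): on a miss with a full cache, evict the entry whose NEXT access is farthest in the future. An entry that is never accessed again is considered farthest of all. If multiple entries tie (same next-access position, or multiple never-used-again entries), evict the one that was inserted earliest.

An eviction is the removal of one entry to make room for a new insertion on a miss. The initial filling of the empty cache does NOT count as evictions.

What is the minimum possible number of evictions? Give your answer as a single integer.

Answer: 16

Derivation:
OPT (Belady) simulation (capacity=2):
  1. access 86: MISS. Cache: [86]
  2. access 44: MISS. Cache: [86 44]
  3. access 19: MISS, evict 86 (next use: step 22). Cache: [44 19]
  4. access 99: MISS, evict 19 (next use: step 6). Cache: [44 99]
  5. access 44: HIT. Next use of 44: step 12. Cache: [44 99]
  6. access 19: MISS, evict 44 (next use: step 12). Cache: [99 19]
  7. access 99: HIT. Next use of 99: step 10. Cache: [99 19]
  8. access 36: MISS, evict 99 (next use: step 10). Cache: [19 36]
  9. access 19: HIT. Next use of 19: step 13. Cache: [19 36]
  10. access 99: MISS, evict 36 (next use: step 28). Cache: [19 99]
  11. access 66: MISS, evict 99 (next use: step 14). Cache: [19 66]
  12. access 44: MISS, evict 66 (next use: step 16). Cache: [19 44]
  13. access 19: HIT. Next use of 19: step 19. Cache: [19 44]
  14. access 99: MISS, evict 19 (next use: step 19). Cache: [44 99]
  15. access 44: HIT. Next use of 44: step 18. Cache: [44 99]
  16. access 66: MISS, evict 44 (next use: step 18). Cache: [99 66]
  17. access 99: HIT. Next use of 99: step 23. Cache: [99 66]
  18. access 44: MISS, evict 66 (next use: never). Cache: [99 44]
  19. access 19: MISS, evict 99 (next use: step 23). Cache: [44 19]
  20. access 44: HIT. Next use of 44: step 27. Cache: [44 19]
  21. access 80: MISS, evict 19 (next use: never). Cache: [44 80]
  22. access 86: MISS, evict 44 (next use: step 27). Cache: [80 86]
  23. access 99: MISS, evict 86 (next use: never). Cache: [80 99]
  24. access 99: HIT. Next use of 99: never. Cache: [80 99]
  25. access 80: HIT. Next use of 80: step 26. Cache: [80 99]
  26. access 80: HIT. Next use of 80: never. Cache: [80 99]
  27. access 44: MISS, evict 80 (next use: never). Cache: [99 44]
  28. access 36: MISS, evict 99 (next use: never). Cache: [44 36]
Total: 10 hits, 18 misses, 16 evictions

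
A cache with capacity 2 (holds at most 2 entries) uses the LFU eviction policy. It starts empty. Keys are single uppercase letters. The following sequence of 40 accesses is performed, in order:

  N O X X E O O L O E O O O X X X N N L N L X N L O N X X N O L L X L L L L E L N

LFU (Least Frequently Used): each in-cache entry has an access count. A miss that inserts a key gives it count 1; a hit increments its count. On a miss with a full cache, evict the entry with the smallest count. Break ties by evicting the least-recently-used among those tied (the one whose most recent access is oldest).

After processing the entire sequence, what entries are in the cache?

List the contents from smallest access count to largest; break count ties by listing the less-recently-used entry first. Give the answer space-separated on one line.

Answer: N O

Derivation:
LFU simulation (capacity=2):
  1. access N: MISS. Cache: [N(c=1)]
  2. access O: MISS. Cache: [N(c=1) O(c=1)]
  3. access X: MISS, evict N(c=1). Cache: [O(c=1) X(c=1)]
  4. access X: HIT, count now 2. Cache: [O(c=1) X(c=2)]
  5. access E: MISS, evict O(c=1). Cache: [E(c=1) X(c=2)]
  6. access O: MISS, evict E(c=1). Cache: [O(c=1) X(c=2)]
  7. access O: HIT, count now 2. Cache: [X(c=2) O(c=2)]
  8. access L: MISS, evict X(c=2). Cache: [L(c=1) O(c=2)]
  9. access O: HIT, count now 3. Cache: [L(c=1) O(c=3)]
  10. access E: MISS, evict L(c=1). Cache: [E(c=1) O(c=3)]
  11. access O: HIT, count now 4. Cache: [E(c=1) O(c=4)]
  12. access O: HIT, count now 5. Cache: [E(c=1) O(c=5)]
  13. access O: HIT, count now 6. Cache: [E(c=1) O(c=6)]
  14. access X: MISS, evict E(c=1). Cache: [X(c=1) O(c=6)]
  15. access X: HIT, count now 2. Cache: [X(c=2) O(c=6)]
  16. access X: HIT, count now 3. Cache: [X(c=3) O(c=6)]
  17. access N: MISS, evict X(c=3). Cache: [N(c=1) O(c=6)]
  18. access N: HIT, count now 2. Cache: [N(c=2) O(c=6)]
  19. access L: MISS, evict N(c=2). Cache: [L(c=1) O(c=6)]
  20. access N: MISS, evict L(c=1). Cache: [N(c=1) O(c=6)]
  21. access L: MISS, evict N(c=1). Cache: [L(c=1) O(c=6)]
  22. access X: MISS, evict L(c=1). Cache: [X(c=1) O(c=6)]
  23. access N: MISS, evict X(c=1). Cache: [N(c=1) O(c=6)]
  24. access L: MISS, evict N(c=1). Cache: [L(c=1) O(c=6)]
  25. access O: HIT, count now 7. Cache: [L(c=1) O(c=7)]
  26. access N: MISS, evict L(c=1). Cache: [N(c=1) O(c=7)]
  27. access X: MISS, evict N(c=1). Cache: [X(c=1) O(c=7)]
  28. access X: HIT, count now 2. Cache: [X(c=2) O(c=7)]
  29. access N: MISS, evict X(c=2). Cache: [N(c=1) O(c=7)]
  30. access O: HIT, count now 8. Cache: [N(c=1) O(c=8)]
  31. access L: MISS, evict N(c=1). Cache: [L(c=1) O(c=8)]
  32. access L: HIT, count now 2. Cache: [L(c=2) O(c=8)]
  33. access X: MISS, evict L(c=2). Cache: [X(c=1) O(c=8)]
  34. access L: MISS, evict X(c=1). Cache: [L(c=1) O(c=8)]
  35. access L: HIT, count now 2. Cache: [L(c=2) O(c=8)]
  36. access L: HIT, count now 3. Cache: [L(c=3) O(c=8)]
  37. access L: HIT, count now 4. Cache: [L(c=4) O(c=8)]
  38. access E: MISS, evict L(c=4). Cache: [E(c=1) O(c=8)]
  39. access L: MISS, evict E(c=1). Cache: [L(c=1) O(c=8)]
  40. access N: MISS, evict L(c=1). Cache: [N(c=1) O(c=8)]
Total: 16 hits, 24 misses, 22 evictions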